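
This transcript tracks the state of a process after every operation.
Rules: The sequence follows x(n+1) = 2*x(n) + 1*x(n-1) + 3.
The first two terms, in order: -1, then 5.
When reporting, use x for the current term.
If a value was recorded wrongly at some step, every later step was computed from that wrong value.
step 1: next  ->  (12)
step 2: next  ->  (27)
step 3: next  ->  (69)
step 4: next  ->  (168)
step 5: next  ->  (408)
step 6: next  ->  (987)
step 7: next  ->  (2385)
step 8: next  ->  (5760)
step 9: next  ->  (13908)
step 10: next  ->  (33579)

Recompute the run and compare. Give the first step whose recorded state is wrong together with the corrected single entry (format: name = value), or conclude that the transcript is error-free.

Recomputing the run from the initial state:
step 1: x = 12
step 2: x = 32
step 3: x = 79
step 4: x = 193
step 5: x = 468
step 6: x = 1132
step 7: x = 2735
step 8: x = 6605
step 9: x = 15948
step 10: x = 38504
The first disagreement with the transcript is at step 2, where the value should be x = 32.

step 2, x = 32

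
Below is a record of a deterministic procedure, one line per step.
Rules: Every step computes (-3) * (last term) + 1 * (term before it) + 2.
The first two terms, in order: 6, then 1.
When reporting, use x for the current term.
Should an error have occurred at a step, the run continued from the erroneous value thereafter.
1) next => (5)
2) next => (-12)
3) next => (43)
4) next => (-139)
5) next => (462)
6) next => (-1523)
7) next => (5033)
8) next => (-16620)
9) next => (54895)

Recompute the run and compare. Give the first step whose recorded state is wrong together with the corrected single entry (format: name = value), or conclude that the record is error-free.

no error

step 1: x = -3*(1) + (1)*(6) + (2) = 5 -> checks out
step 2: x = -3*(5) + (1)*(1) + (2) = -12 -> matches
step 3: x = -3*(-12) + (1)*(5) + (2) = 43 -> confirmed correct
step 4: x = -3*(43) + (1)*(-12) + (2) = -139 -> exactly as logged
step 5: x = -3*(-139) + (1)*(43) + (2) = 462 -> agrees with the record
step 6: x = -3*(462) + (1)*(-139) + (2) = -1523 -> in agreement
step 7: x = -3*(-1523) + (1)*(462) + (2) = 5033 -> confirmed correct
step 8: x = -3*(5033) + (1)*(-1523) + (2) = -16620 -> no discrepancy
step 9: x = -3*(-16620) + (1)*(5033) + (2) = 54895 -> exactly as logged
All steps check out; nothing to correct.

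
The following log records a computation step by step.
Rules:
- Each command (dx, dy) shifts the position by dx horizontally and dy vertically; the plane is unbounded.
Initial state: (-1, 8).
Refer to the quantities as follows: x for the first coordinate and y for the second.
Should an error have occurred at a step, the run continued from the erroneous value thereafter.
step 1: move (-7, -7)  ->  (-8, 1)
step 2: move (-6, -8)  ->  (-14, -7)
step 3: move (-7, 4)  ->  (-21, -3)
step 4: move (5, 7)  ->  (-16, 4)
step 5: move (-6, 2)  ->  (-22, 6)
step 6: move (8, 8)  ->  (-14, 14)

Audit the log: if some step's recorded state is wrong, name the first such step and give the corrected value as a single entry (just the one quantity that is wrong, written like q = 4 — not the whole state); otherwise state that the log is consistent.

no error

step 1: x = -1 + (-7) = -8, y = 8 + (-7) = 1 -> same as recorded
step 2: x = -8 + (-6) = -14, y = 1 + (-8) = -7 -> agrees with the log
step 3: x = -14 + (-7) = -21, y = -7 + (4) = -3 -> agrees with the log
step 4: x = -21 + (5) = -16, y = -3 + (7) = 4 -> matches
step 5: x = -16 + (-6) = -22, y = 4 + (2) = 6 -> same as recorded
step 6: x = -22 + (8) = -14, y = 6 + (8) = 14 -> consistent with the log
Nothing is out of place; the run is error-free.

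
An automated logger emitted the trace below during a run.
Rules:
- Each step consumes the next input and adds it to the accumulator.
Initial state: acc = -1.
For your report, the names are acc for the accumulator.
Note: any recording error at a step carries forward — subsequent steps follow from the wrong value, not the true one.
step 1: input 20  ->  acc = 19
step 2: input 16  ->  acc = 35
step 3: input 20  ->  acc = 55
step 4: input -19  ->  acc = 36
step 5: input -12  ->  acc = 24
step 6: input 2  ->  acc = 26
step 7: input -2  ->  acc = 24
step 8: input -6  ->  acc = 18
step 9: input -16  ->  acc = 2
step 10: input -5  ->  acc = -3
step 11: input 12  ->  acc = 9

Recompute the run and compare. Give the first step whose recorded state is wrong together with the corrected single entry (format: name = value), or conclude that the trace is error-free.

no error

1. acc = -1 + 20 = 19 (agrees with the trace)
2. acc = 19 + 16 = 35 (agrees with the trace)
3. acc = 35 + 20 = 55 (agrees with the trace)
4. acc = 55 + -19 = 36 (verified)
5. acc = 36 + -12 = 24 (matches)
6. acc = 24 + 2 = 26 (no discrepancy)
7. acc = 26 + -2 = 24 (same as recorded)
8. acc = 24 + -6 = 18 (agrees with the trace)
9. acc = 18 + -16 = 2 (in agreement)
10. acc = 2 + -5 = -3 (matches)
11. acc = -3 + 12 = 9 (verified)
The recomputation confirms every line.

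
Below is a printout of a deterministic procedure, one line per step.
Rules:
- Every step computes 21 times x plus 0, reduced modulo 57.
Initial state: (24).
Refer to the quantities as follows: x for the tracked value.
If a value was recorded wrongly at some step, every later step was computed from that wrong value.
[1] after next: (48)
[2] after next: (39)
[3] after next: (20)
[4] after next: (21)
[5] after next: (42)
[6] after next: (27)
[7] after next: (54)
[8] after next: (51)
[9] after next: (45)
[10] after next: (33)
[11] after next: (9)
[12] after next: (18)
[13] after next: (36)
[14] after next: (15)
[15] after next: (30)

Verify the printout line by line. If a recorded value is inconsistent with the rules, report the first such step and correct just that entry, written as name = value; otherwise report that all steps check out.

step 1: x = (21*24 + 0) mod 57 = 48 -> checks out
step 2: x = (21*48 + 0) mod 57 = 39 -> exactly as logged
step 3: x = (21*39 + 0) mod 57 = 21 -> not what was recorded
So the first discrepancy is step 3, where the right value is x = 21.

step 3, x = 21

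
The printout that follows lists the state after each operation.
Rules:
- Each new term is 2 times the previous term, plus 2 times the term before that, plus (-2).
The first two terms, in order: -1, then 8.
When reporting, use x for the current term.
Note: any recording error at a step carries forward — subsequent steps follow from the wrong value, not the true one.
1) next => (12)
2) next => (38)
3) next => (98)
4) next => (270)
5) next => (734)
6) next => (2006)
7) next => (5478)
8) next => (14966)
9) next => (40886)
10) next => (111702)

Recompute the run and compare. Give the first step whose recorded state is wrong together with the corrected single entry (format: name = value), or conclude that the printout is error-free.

Recomputing the run from the initial state:
step 1: x = 12
step 2: x = 38
step 3: x = 98
step 4: x = 270
step 5: x = 734
step 6: x = 2006
step 7: x = 5478
step 8: x = 14966
step 9: x = 40886
step 10: x = 111702
This matches the printout at every step.

no error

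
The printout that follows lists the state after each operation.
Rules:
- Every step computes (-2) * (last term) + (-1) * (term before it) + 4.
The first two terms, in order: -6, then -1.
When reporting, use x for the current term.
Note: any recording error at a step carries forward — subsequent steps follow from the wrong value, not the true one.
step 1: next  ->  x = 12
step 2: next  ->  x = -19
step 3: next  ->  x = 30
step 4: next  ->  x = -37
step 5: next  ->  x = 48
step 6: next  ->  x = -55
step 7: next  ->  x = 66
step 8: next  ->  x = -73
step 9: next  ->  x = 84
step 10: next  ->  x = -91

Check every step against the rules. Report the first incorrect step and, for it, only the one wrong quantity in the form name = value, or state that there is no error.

Recomputing the run from the initial state:
step 1: x = 12
step 2: x = -19
step 3: x = 30
step 4: x = -37
step 5: x = 48
step 6: x = -55
step 7: x = 66
step 8: x = -73
step 9: x = 84
step 10: x = -91
This matches the printout at every step.

no error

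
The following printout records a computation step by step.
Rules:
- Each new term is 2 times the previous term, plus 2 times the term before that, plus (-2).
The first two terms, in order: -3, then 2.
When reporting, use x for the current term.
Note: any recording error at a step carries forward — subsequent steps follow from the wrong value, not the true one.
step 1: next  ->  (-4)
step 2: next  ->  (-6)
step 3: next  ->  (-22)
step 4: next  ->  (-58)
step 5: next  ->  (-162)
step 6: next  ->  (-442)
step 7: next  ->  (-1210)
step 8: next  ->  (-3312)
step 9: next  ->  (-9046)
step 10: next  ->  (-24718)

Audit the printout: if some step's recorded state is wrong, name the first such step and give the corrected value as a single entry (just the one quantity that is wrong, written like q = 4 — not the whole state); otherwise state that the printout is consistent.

step 8, x = -3306

Recomputing the run from the initial state:
step 1: x = -4
step 2: x = -6
step 3: x = -22
step 4: x = -58
step 5: x = -162
step 6: x = -442
step 7: x = -1210
step 8: x = -3306
step 9: x = -9034
step 10: x = -24682
The first disagreement with the printout is at step 8, where the value should be x = -3306.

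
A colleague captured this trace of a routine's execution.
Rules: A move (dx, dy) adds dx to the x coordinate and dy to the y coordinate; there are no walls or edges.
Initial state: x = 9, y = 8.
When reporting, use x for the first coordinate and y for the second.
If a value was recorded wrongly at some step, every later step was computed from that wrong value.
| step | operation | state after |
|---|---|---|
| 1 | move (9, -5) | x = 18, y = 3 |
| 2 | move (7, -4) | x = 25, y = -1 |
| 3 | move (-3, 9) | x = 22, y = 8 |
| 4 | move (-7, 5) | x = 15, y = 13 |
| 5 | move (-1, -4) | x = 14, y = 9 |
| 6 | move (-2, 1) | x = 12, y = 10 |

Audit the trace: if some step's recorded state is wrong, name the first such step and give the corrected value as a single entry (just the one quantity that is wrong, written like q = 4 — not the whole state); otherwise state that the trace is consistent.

no error

1. x = 9 + (9) = 18, y = 8 + (-5) = 3 (agrees with the trace)
2. x = 18 + (7) = 25, y = 3 + (-4) = -1 (matches)
3. x = 25 + (-3) = 22, y = -1 + (9) = 8 (confirmed correct)
4. x = 22 + (-7) = 15, y = 8 + (5) = 13 (exactly as logged)
5. x = 15 + (-1) = 14, y = 13 + (-4) = 9 (same as recorded)
6. x = 14 + (-2) = 12, y = 9 + (1) = 10 (agrees with the trace)
All entries verified; no error found.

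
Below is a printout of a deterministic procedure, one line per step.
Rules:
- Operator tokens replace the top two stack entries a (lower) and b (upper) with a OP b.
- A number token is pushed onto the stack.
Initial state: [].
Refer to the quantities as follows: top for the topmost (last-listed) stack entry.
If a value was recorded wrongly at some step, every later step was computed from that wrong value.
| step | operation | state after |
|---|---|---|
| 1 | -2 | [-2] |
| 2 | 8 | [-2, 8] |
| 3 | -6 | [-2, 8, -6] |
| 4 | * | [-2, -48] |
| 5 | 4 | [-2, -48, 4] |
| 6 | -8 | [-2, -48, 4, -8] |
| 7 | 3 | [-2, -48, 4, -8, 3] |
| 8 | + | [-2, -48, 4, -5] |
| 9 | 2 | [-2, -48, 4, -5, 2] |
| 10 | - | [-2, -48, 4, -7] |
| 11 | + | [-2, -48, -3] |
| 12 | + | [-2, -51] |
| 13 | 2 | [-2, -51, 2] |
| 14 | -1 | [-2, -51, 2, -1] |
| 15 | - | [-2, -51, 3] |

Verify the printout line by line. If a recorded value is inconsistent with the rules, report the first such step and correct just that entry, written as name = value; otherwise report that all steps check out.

Recomputing the run from the initial state:
step 1: [-2]
step 2: [-2, 8]
step 3: [-2, 8, -6]
step 4: [-2, -48]
step 5: [-2, -48, 4]
step 6: [-2, -48, 4, -8]
step 7: [-2, -48, 4, -8, 3]
step 8: [-2, -48, 4, -5]
step 9: [-2, -48, 4, -5, 2]
step 10: [-2, -48, 4, -7]
step 11: [-2, -48, -3]
step 12: [-2, -51]
step 13: [-2, -51, 2]
step 14: [-2, -51, 2, -1]
step 15: [-2, -51, 3]
This matches the printout at every step.

no error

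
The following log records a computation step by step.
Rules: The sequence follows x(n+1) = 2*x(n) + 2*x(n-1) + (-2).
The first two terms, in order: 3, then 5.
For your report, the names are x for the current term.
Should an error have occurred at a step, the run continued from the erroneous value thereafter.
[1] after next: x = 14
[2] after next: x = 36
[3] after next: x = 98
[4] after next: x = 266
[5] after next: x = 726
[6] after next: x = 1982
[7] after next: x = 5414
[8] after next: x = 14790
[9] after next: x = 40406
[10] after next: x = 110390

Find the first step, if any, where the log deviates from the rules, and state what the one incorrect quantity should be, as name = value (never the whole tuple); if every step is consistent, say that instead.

Recomputing the run from the initial state:
step 1: x = 14
step 2: x = 36
step 3: x = 98
step 4: x = 266
step 5: x = 726
step 6: x = 1982
step 7: x = 5414
step 8: x = 14790
step 9: x = 40406
step 10: x = 110390
This matches the log at every step.

no error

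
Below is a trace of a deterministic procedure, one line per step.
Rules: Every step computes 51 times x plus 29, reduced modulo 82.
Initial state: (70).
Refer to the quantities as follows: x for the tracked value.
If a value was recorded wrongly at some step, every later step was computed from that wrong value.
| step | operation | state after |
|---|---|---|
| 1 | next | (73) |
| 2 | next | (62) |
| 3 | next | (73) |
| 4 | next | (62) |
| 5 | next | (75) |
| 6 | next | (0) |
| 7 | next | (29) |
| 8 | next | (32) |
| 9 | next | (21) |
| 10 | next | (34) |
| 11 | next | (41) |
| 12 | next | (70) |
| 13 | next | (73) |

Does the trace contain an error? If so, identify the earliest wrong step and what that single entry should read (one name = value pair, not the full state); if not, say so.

Recomputing the run from the initial state:
step 1: x = 73
step 2: x = 62
step 3: x = 75
step 4: x = 0
step 5: x = 29
step 6: x = 32
step 7: x = 21
step 8: x = 34
step 9: x = 41
step 10: x = 70
step 11: x = 73
step 12: x = 62
step 13: x = 75
The first disagreement with the trace is at step 3, where the value should be x = 75.

step 3, x = 75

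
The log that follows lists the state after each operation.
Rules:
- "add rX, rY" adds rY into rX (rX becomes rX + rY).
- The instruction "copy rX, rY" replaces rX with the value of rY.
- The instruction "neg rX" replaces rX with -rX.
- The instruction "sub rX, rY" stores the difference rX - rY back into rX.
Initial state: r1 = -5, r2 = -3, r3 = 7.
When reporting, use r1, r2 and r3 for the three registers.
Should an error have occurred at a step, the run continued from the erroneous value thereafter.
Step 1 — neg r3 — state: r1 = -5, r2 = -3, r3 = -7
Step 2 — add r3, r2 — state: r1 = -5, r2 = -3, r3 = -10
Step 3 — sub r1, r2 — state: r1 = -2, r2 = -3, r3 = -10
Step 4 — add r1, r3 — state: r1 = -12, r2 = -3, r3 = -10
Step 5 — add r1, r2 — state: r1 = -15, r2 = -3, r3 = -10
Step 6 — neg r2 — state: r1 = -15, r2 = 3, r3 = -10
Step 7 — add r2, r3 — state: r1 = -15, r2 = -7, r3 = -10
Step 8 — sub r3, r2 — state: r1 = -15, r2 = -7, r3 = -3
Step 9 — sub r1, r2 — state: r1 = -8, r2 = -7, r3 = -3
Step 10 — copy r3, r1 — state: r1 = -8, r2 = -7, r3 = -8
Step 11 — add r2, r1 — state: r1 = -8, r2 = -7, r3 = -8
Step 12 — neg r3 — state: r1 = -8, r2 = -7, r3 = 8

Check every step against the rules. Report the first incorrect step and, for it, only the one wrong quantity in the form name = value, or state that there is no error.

Recomputing the run from the initial state:
step 1: r1 = -5, r2 = -3, r3 = -7
step 2: r1 = -5, r2 = -3, r3 = -10
step 3: r1 = -2, r2 = -3, r3 = -10
step 4: r1 = -12, r2 = -3, r3 = -10
step 5: r1 = -15, r2 = -3, r3 = -10
step 6: r1 = -15, r2 = 3, r3 = -10
step 7: r1 = -15, r2 = -7, r3 = -10
step 8: r1 = -15, r2 = -7, r3 = -3
step 9: r1 = -8, r2 = -7, r3 = -3
step 10: r1 = -8, r2 = -7, r3 = -8
step 11: r1 = -8, r2 = -15, r3 = -8
step 12: r1 = -8, r2 = -15, r3 = 8
The first disagreement with the log is at step 11, where the value should be r2 = -15.

step 11, r2 = -15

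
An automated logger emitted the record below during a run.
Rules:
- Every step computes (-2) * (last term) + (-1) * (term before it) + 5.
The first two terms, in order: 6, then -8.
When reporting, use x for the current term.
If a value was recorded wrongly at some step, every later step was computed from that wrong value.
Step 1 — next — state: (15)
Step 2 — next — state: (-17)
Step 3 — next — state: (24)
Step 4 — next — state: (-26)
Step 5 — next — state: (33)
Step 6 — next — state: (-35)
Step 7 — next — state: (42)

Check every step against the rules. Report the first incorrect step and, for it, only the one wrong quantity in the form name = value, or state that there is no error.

no error

Recomputing the run from the initial state:
step 1: x = 15
step 2: x = -17
step 3: x = 24
step 4: x = -26
step 5: x = 33
step 6: x = -35
step 7: x = 42
This matches the record at every step.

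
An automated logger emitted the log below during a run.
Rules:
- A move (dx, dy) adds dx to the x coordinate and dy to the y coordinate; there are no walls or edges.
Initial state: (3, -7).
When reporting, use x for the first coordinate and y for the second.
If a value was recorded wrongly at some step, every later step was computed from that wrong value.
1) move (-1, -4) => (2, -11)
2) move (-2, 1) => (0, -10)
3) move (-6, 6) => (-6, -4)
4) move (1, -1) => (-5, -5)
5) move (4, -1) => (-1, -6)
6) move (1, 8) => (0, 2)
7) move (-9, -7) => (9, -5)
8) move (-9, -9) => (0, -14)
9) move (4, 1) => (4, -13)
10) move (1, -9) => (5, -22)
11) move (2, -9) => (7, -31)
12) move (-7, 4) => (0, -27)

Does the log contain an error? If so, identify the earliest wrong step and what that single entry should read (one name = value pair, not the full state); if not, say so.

step 7, x = -9

Step 1: x = 3 + (-1) = 2, y = -7 + (-4) = -11 — consistent with the log.
Step 2: x = 2 + (-2) = 0, y = -11 + (1) = -10 — consistent with the log.
Step 3: x = 0 + (-6) = -6, y = -10 + (6) = -4 — in agreement.
Step 4: x = -6 + (1) = -5, y = -4 + (-1) = -5 — consistent with the log.
Step 5: x = -5 + (4) = -1, y = -5 + (-1) = -6 — confirmed correct.
Step 6: x = -1 + (1) = 0, y = -6 + (8) = 2 — no discrepancy.
Step 7: x = 0 + (-9) = -9, y = 2 + (-7) = -5 — the log has a different value.
First incorrect step: 7; the correct value is x = -9.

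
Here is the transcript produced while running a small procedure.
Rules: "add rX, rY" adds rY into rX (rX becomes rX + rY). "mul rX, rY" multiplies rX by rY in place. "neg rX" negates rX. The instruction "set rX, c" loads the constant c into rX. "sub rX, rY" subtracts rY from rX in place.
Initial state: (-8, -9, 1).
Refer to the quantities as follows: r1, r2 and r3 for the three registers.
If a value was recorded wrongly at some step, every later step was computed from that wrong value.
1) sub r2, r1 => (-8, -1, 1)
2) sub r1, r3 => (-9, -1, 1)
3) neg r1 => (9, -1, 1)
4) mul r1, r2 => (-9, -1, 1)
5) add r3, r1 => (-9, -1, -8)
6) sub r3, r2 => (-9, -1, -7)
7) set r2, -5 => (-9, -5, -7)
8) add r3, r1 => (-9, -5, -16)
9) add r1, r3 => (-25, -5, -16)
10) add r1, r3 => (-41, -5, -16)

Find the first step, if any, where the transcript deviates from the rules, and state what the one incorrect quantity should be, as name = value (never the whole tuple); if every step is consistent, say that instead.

1. r2 = -9 - -8 = -1 (checks out)
2. r1 = -8 - 1 = -9 (consistent with the transcript)
3. r1 = -(-9) = 9 (verified)
4. r1 = 9 * -1 = -9 (same as recorded)
5. r3 = 1 + -9 = -8 (verified)
6. r3 = -8 - -1 = -7 (matches)
7. r2 = -5 (same as recorded)
8. r3 = -7 + -9 = -16 (no discrepancy)
9. r1 = -9 + -16 = -25 (confirmed correct)
10. r1 = -25 + -16 = -41 (confirmed correct)
Nothing is out of place; the run is error-free.

no error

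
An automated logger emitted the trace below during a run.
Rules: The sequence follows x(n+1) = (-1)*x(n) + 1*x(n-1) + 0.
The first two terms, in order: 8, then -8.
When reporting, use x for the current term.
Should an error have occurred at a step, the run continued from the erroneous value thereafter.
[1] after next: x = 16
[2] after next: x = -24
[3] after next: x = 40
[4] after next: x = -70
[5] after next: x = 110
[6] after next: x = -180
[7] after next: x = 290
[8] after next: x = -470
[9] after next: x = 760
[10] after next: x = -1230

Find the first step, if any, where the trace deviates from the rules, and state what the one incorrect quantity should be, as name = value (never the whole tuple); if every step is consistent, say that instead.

1. x = -1*(-8) + (1)*(8) + (0) = 16 (no discrepancy)
2. x = -1*(16) + (1)*(-8) + (0) = -24 (exactly as logged)
3. x = -1*(-24) + (1)*(16) + (0) = 40 (verified)
4. x = -1*(40) + (1)*(-24) + (0) = -64 (the trace has a different value)
The audit stops at step 4: the recorded entry is wrong and should be x = -64.

step 4, x = -64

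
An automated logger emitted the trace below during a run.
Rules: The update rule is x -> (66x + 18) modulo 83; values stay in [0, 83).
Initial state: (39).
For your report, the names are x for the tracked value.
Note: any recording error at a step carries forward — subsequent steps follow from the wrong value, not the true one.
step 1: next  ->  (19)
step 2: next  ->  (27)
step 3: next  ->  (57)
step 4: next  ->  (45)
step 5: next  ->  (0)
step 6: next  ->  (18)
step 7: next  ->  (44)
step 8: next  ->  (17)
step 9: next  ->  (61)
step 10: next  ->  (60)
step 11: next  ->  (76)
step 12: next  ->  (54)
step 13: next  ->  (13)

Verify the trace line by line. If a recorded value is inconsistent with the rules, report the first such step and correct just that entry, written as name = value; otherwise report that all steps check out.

Recomputing the run from the initial state:
step 1: x = 19
step 2: x = 27
step 3: x = 57
step 4: x = 45
step 5: x = 0
step 6: x = 18
step 7: x = 44
step 8: x = 17
step 9: x = 61
step 10: x = 60
step 11: x = 77
step 12: x = 37
step 13: x = 53
The first disagreement with the trace is at step 11, where the value should be x = 77.

step 11, x = 77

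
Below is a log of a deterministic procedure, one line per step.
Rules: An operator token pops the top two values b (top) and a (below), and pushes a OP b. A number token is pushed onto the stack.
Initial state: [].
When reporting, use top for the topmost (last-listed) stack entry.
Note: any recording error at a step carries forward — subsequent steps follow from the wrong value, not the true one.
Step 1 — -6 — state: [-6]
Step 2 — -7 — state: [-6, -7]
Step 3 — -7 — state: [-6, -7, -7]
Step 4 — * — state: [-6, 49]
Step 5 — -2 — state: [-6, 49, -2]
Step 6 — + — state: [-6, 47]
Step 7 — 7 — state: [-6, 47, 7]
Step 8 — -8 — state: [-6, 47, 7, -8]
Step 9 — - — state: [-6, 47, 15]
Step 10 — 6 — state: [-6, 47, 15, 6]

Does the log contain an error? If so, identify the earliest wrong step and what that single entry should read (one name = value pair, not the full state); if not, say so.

1. push -6: top = -6 (checks out)
2. push -7: top = -7 (checks out)
3. push -7: top = -7 (verified)
4. -7 * -7 = 49 (confirmed correct)
5. push -2: top = -2 (consistent with the log)
6. 49 + -2 = 47 (checks out)
7. push 7: top = 7 (same as recorded)
8. push -8: top = -8 (same as recorded)
9. 7 - -8 = 15 (confirmed correct)
10. push 6: top = 6 (same as recorded)
Every step is consistent.

no error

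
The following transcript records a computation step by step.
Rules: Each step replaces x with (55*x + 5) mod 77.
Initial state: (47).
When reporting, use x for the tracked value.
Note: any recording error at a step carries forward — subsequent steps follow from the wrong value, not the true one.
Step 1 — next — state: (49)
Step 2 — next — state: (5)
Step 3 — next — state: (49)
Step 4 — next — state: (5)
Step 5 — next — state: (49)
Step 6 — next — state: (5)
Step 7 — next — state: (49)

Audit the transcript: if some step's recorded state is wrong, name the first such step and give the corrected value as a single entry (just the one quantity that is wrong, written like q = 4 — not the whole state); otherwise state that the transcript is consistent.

no error

Recomputing the run from the initial state:
step 1: x = 49
step 2: x = 5
step 3: x = 49
step 4: x = 5
step 5: x = 49
step 6: x = 5
step 7: x = 49
This matches the transcript at every step.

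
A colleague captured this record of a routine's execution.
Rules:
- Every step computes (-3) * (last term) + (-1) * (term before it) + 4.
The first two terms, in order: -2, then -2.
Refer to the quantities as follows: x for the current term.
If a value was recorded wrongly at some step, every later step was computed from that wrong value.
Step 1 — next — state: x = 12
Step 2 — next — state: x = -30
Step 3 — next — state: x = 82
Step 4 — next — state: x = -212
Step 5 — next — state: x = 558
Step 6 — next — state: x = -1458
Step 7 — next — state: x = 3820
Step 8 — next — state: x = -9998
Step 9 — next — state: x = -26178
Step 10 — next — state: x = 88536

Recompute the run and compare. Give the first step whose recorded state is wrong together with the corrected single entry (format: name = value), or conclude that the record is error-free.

Step 1: x = -3*(-2) + (-1)*(-2) + (4) = 12 — in agreement.
Step 2: x = -3*(12) + (-1)*(-2) + (4) = -30 — consistent with the record.
Step 3: x = -3*(-30) + (-1)*(12) + (4) = 82 — same as recorded.
Step 4: x = -3*(82) + (-1)*(-30) + (4) = -212 — exactly as logged.
Step 5: x = -3*(-212) + (-1)*(82) + (4) = 558 — same as recorded.
Step 6: x = -3*(558) + (-1)*(-212) + (4) = -1458 — checks out.
Step 7: x = -3*(-1458) + (-1)*(558) + (4) = 3820 — same as recorded.
Step 8: x = -3*(3820) + (-1)*(-1458) + (4) = -9998 — consistent with the record.
Step 9: x = -3*(-9998) + (-1)*(3820) + (4) = 26178 — the record disagrees here.
First deviation found at step 9; the corrected entry is x = 26178.

step 9, x = 26178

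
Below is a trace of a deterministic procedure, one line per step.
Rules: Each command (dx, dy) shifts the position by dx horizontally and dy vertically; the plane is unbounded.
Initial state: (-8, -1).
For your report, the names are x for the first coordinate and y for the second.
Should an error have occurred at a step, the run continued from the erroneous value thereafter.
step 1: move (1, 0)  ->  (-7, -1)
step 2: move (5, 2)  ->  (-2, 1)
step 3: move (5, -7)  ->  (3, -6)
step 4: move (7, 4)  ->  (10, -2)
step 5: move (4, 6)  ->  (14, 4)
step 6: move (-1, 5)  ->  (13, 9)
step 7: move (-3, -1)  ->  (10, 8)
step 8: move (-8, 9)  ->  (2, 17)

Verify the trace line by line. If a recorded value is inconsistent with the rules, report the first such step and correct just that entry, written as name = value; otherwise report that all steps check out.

Step 1: x = -8 + (1) = -7, y = -1 + (0) = -1 — confirmed correct.
Step 2: x = -7 + (5) = -2, y = -1 + (2) = 1 — consistent with the trace.
Step 3: x = -2 + (5) = 3, y = 1 + (-7) = -6 — matches.
Step 4: x = 3 + (7) = 10, y = -6 + (4) = -2 — verified.
Step 5: x = 10 + (4) = 14, y = -2 + (6) = 4 — confirmed correct.
Step 6: x = 14 + (-1) = 13, y = 4 + (5) = 9 — same as recorded.
Step 7: x = 13 + (-3) = 10, y = 9 + (-1) = 8 — matches.
Step 8: x = 10 + (-8) = 2, y = 8 + (9) = 17 — matches.
Nothing is out of place; the run is error-free.

no error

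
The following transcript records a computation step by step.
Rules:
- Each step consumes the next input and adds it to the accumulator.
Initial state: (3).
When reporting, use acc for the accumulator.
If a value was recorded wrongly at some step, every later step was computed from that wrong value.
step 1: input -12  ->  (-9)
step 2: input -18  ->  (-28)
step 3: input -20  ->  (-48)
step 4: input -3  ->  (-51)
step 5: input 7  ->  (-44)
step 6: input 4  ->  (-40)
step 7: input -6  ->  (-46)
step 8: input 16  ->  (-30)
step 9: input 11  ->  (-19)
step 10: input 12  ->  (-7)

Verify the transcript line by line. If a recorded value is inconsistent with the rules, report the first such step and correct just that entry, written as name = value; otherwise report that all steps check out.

step 1: acc = 3 + -12 = -9 -> confirmed correct
step 2: acc = -9 + -18 = -27 -> the transcript has a different value
First deviation found at step 2; the corrected entry is acc = -27.

step 2, acc = -27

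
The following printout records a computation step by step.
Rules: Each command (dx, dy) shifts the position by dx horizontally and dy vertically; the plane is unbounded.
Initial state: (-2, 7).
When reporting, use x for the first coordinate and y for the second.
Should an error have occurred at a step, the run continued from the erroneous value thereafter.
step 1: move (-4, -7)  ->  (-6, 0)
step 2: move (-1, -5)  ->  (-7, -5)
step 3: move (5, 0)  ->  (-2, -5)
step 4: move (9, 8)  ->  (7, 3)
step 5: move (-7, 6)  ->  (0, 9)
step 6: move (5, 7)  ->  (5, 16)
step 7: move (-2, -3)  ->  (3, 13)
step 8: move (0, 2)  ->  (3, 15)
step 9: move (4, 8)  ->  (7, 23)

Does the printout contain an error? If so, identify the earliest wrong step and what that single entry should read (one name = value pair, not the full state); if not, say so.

Recomputing the run from the initial state:
step 1: x = -6, y = 0
step 2: x = -7, y = -5
step 3: x = -2, y = -5
step 4: x = 7, y = 3
step 5: x = 0, y = 9
step 6: x = 5, y = 16
step 7: x = 3, y = 13
step 8: x = 3, y = 15
step 9: x = 7, y = 23
This matches the printout at every step.

no error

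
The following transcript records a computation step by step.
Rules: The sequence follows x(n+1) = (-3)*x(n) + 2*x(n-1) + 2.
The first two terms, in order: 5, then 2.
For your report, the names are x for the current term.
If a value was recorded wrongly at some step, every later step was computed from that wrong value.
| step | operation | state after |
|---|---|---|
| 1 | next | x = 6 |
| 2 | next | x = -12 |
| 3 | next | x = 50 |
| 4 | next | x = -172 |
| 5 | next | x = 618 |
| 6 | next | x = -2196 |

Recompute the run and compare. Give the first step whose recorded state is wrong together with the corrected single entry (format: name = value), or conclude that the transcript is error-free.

no error

step 1: x = -3*(2) + (2)*(5) + (2) = 6 -> agrees with the transcript
step 2: x = -3*(6) + (2)*(2) + (2) = -12 -> consistent with the transcript
step 3: x = -3*(-12) + (2)*(6) + (2) = 50 -> in agreement
step 4: x = -3*(50) + (2)*(-12) + (2) = -172 -> exactly as logged
step 5: x = -3*(-172) + (2)*(50) + (2) = 618 -> exactly as logged
step 6: x = -3*(618) + (2)*(-172) + (2) = -2196 -> verified
Nothing is out of place; the run is error-free.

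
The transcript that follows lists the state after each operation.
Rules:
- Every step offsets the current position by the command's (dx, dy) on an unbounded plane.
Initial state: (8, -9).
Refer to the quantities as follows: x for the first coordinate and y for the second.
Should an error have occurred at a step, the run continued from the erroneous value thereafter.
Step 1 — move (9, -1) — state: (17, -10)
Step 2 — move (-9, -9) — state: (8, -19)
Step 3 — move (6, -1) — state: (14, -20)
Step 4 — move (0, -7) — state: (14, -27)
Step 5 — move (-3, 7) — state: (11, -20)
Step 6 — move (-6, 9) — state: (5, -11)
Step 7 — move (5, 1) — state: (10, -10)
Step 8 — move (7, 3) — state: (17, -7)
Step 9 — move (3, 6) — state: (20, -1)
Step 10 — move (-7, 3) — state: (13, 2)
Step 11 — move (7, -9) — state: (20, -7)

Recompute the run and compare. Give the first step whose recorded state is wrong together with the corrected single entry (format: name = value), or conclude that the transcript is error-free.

Step 1: x = 8 + (9) = 17, y = -9 + (-1) = -10 — same as recorded.
Step 2: x = 17 + (-9) = 8, y = -10 + (-9) = -19 — matches.
Step 3: x = 8 + (6) = 14, y = -19 + (-1) = -20 — in agreement.
Step 4: x = 14 + (0) = 14, y = -20 + (-7) = -27 — checks out.
Step 5: x = 14 + (-3) = 11, y = -27 + (7) = -20 — no discrepancy.
Step 6: x = 11 + (-6) = 5, y = -20 + (9) = -11 — verified.
Step 7: x = 5 + (5) = 10, y = -11 + (1) = -10 — agrees with the transcript.
Step 8: x = 10 + (7) = 17, y = -10 + (3) = -7 — consistent with the transcript.
Step 9: x = 17 + (3) = 20, y = -7 + (6) = -1 — same as recorded.
Step 10: x = 20 + (-7) = 13, y = -1 + (3) = 2 — no discrepancy.
Step 11: x = 13 + (7) = 20, y = 2 + (-9) = -7 — checks out.
The whole run recomputes cleanly — no discrepancies.

no error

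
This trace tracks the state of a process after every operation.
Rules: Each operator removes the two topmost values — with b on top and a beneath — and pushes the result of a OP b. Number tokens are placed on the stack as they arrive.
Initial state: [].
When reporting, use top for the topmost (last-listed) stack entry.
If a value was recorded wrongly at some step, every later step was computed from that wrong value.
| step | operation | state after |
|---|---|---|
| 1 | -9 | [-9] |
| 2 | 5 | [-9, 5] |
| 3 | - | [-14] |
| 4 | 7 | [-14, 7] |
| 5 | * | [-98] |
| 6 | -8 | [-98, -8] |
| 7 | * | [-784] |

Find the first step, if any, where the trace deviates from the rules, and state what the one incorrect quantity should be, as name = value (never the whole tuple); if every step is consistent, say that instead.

step 7, top = 784

1. push -9: top = -9 (no discrepancy)
2. push 5: top = 5 (same as recorded)
3. -9 - 5 = -14 (verified)
4. push 7: top = 7 (matches)
5. -14 * 7 = -98 (verified)
6. push -8: top = -8 (confirmed correct)
7. -98 * -8 = 784 (this is not what the trace shows)
The earliest wrong entry is at step 7: it should read top = 784.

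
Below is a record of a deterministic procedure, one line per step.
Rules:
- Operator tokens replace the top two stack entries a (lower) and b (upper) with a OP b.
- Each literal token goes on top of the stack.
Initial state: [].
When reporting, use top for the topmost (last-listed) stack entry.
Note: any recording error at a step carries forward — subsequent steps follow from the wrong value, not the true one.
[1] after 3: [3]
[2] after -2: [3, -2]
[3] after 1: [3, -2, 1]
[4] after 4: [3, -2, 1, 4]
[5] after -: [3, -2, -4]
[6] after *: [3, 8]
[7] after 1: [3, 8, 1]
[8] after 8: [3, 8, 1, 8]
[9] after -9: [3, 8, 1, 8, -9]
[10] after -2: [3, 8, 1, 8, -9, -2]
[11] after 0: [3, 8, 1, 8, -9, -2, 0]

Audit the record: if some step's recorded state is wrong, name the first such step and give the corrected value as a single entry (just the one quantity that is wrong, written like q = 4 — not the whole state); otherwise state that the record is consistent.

1. push 3: top = 3 (agrees with the record)
2. push -2: top = -2 (confirmed correct)
3. push 1: top = 1 (exactly as logged)
4. push 4: top = 4 (confirmed correct)
5. 1 - 4 = -3 (the recorded entry deviates here)
The earliest wrong entry is at step 5: it should read top = -3.

step 5, top = -3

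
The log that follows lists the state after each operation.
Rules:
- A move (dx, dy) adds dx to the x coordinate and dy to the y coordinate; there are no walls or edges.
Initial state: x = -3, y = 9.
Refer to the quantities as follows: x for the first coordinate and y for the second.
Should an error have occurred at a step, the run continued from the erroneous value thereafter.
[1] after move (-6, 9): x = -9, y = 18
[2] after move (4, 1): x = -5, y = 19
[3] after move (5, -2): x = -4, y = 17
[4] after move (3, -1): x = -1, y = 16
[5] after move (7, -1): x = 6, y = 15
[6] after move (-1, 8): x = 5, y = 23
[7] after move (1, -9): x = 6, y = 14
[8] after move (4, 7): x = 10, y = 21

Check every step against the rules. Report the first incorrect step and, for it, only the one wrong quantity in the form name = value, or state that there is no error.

step 3, x = 0

Recomputing the run from the initial state:
step 1: x = -9, y = 18
step 2: x = -5, y = 19
step 3: x = 0, y = 17
step 4: x = 3, y = 16
step 5: x = 10, y = 15
step 6: x = 9, y = 23
step 7: x = 10, y = 14
step 8: x = 14, y = 21
The first disagreement with the log is at step 3, where the value should be x = 0.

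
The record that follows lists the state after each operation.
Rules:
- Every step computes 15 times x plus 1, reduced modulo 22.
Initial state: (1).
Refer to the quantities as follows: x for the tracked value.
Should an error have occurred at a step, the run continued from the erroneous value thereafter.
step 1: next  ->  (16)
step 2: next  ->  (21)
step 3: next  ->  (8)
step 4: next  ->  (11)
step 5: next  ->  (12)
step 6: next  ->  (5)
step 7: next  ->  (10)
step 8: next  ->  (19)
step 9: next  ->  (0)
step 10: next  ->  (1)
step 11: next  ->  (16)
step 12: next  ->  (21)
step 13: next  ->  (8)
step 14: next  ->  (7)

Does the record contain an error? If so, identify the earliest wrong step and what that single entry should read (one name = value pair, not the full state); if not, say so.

step 14, x = 11

Recomputing the run from the initial state:
step 1: x = 16
step 2: x = 21
step 3: x = 8
step 4: x = 11
step 5: x = 12
step 6: x = 5
step 7: x = 10
step 8: x = 19
step 9: x = 0
step 10: x = 1
step 11: x = 16
step 12: x = 21
step 13: x = 8
step 14: x = 11
The first disagreement with the record is at step 14, where the value should be x = 11.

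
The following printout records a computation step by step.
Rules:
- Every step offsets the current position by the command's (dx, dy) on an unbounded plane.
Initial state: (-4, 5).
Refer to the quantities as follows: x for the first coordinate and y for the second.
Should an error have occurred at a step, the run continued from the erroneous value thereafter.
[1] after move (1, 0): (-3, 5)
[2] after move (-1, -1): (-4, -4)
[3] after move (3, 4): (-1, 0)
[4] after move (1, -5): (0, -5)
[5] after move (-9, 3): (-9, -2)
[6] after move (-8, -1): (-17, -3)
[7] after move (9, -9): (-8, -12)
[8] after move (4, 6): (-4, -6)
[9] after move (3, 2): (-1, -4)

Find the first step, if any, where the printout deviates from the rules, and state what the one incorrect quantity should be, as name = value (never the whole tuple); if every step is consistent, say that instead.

step 2, y = 4

1. x = -4 + (1) = -3, y = 5 + (0) = 5 (verified)
2. x = -3 + (-1) = -4, y = 5 + (-1) = 4 (the printout has a different value)
Conclusion: step 2 carries the first error; the entry should be y = 4.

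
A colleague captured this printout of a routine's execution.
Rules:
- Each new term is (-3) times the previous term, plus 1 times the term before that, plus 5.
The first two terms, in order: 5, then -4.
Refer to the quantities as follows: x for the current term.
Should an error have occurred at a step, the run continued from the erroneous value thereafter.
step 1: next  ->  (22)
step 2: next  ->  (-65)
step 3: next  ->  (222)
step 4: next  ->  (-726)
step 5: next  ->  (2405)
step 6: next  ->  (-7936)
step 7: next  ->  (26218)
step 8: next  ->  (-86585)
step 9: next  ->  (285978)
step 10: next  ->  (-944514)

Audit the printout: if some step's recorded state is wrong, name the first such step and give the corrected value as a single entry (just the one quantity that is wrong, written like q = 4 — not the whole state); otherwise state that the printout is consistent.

1. x = -3*(-4) + (1)*(5) + (5) = 22 (in agreement)
2. x = -3*(22) + (1)*(-4) + (5) = -65 (checks out)
3. x = -3*(-65) + (1)*(22) + (5) = 222 (confirmed correct)
4. x = -3*(222) + (1)*(-65) + (5) = -726 (verified)
5. x = -3*(-726) + (1)*(222) + (5) = 2405 (agrees with the printout)
6. x = -3*(2405) + (1)*(-726) + (5) = -7936 (exactly as logged)
7. x = -3*(-7936) + (1)*(2405) + (5) = 26218 (confirmed correct)
8. x = -3*(26218) + (1)*(-7936) + (5) = -86585 (same as recorded)
9. x = -3*(-86585) + (1)*(26218) + (5) = 285978 (checks out)
10. x = -3*(285978) + (1)*(-86585) + (5) = -944514 (matches)
Each recorded entry agrees with the recomputation.

no error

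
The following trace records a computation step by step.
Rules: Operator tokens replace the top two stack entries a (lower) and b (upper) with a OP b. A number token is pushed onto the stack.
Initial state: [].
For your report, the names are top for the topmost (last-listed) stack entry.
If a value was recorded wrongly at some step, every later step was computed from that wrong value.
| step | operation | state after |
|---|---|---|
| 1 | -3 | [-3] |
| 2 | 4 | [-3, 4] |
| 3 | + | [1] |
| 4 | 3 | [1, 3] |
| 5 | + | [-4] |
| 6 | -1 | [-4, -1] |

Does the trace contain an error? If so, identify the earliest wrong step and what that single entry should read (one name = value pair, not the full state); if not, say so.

step 1: push -3: top = -3 -> consistent with the trace
step 2: push 4: top = 4 -> verified
step 3: -3 + 4 = 1 -> checks out
step 4: push 3: top = 3 -> same as recorded
step 5: 1 + 3 = 4 -> a discrepancy with the trace
That makes step 5 the first incorrect line — top = 4 is what it should show.

step 5, top = 4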